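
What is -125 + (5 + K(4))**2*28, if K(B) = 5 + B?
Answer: 5363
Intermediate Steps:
-125 + (5 + K(4))**2*28 = -125 + (5 + (5 + 4))**2*28 = -125 + (5 + 9)**2*28 = -125 + 14**2*28 = -125 + 196*28 = -125 + 5488 = 5363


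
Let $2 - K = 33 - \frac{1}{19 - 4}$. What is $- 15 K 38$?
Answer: $17632$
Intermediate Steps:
$K = - \frac{464}{15}$ ($K = 2 - \left(33 - \frac{1}{19 - 4}\right) = 2 - \left(33 - \frac{1}{15}\right) = 2 - \frac{494}{15} = - \frac{464}{15} \approx -30.933$)
$- 15 K 38 = \left(-15\right) \left(- \frac{464}{15}\right) 38 = 464 \cdot 38 = 17632$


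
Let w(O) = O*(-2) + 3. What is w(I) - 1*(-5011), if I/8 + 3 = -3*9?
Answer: 5494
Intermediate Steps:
I = -240 (I = -24 + 8*(-3*9) = -24 + 8*(-27) = -24 - 216 = -240)
w(O) = 3 - 2*O (w(O) = -2*O + 3 = 3 - 2*O)
w(I) - 1*(-5011) = (3 - 2*(-240)) - 1*(-5011) = (3 + 480) + 5011 = 483 + 5011 = 5494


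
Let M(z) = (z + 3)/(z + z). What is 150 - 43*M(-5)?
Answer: 707/5 ≈ 141.40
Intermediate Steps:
M(z) = (3 + z)/(2*z) (M(z) = (3 + z)/((2*z)) = (3 + z)*(1/(2*z)) = (3 + z)/(2*z))
150 - 43*M(-5) = 150 - 43*(3 - 5)/(2*(-5)) = 150 - 43*(-1)*(-2)/(2*5) = 150 - 43*⅕ = 150 - 43/5 = 707/5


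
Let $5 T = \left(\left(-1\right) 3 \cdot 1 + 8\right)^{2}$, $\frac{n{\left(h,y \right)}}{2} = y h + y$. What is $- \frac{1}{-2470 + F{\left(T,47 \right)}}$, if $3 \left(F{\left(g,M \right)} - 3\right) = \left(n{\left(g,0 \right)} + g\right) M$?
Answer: $\frac{3}{7166} \approx 0.00041864$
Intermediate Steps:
$n{\left(h,y \right)} = 2 y + 2 h y$ ($n{\left(h,y \right)} = 2 \left(y h + y\right) = 2 \left(h y + y\right) = 2 \left(y + h y\right) = 2 y + 2 h y$)
$T = 5$ ($T = \frac{\left(\left(-1\right) 3 \cdot 1 + 8\right)^{2}}{5} = \frac{\left(\left(-3\right) 1 + 8\right)^{2}}{5} = \frac{\left(-3 + 8\right)^{2}}{5} = \frac{5^{2}}{5} = \frac{1}{5} \cdot 25 = 5$)
$F{\left(g,M \right)} = 3 + \frac{M g}{3}$ ($F{\left(g,M \right)} = 3 + \frac{\left(2 \cdot 0 \left(1 + g\right) + g\right) M}{3} = 3 + \frac{\left(0 + g\right) M}{3} = 3 + \frac{g M}{3} = 3 + \frac{M g}{3}$)
$- \frac{1}{-2470 + F{\left(T,47 \right)}} = - \frac{1}{-2470 + \left(3 + \frac{1}{3} \cdot 47 \cdot 5\right)} = - \frac{1}{-2470 + \left(3 + \frac{235}{3}\right)} = - \frac{1}{-2470 + \frac{244}{3}} = - \frac{1}{- \frac{7166}{3}} = \left(-1\right) \left(- \frac{3}{7166}\right) = \frac{3}{7166}$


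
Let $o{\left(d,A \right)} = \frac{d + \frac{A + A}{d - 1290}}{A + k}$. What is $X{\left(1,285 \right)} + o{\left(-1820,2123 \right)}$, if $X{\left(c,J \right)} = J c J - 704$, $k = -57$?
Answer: $\frac{258681348007}{3212630} \approx 80520.0$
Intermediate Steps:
$o{\left(d,A \right)} = \frac{d + \frac{2 A}{-1290 + d}}{-57 + A}$ ($o{\left(d,A \right)} = \frac{d + \frac{A + A}{d - 1290}}{A - 57} = \frac{d + \frac{2 A}{-1290 + d}}{-57 + A}$)
$X{\left(c,J \right)} = -704 + c J^{2}$ ($X{\left(c,J \right)} = c J^{2} - 704 = -704 + c J^{2}$)
$X{\left(1,285 \right)} + o{\left(-1820,2123 \right)} = \left(-704 + 1 \cdot 285^{2}\right) + \frac{\left(-1820\right)^{2} - -2347800 + 2 \cdot 2123}{73530 - 2738670 - -103740 + 2123 \left(-1820\right)} = \left(-704 + 1 \cdot 81225\right) + \frac{3312400 + 2347800 + 4246}{73530 - 2738670 + 103740 - 3863860} = \left(-704 + 81225\right) + \frac{1}{-6425260} \cdot 5664446 = 80521 - \frac{2832223}{3212630} = \frac{258681348007}{3212630}$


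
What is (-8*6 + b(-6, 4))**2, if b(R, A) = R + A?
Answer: 2500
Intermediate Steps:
b(R, A) = A + R
(-8*6 + b(-6, 4))**2 = (-8*6 + (4 - 6))**2 = (-48 - 2)**2 = (-50)**2 = 2500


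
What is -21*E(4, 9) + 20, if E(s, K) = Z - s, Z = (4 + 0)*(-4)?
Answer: 440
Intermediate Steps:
Z = -16 (Z = 4*(-4) = -16)
E(s, K) = -16 - s
-21*E(4, 9) + 20 = -21*(-16 - 1*4) + 20 = -21*(-16 - 4) + 20 = -21*(-20) + 20 = 420 + 20 = 440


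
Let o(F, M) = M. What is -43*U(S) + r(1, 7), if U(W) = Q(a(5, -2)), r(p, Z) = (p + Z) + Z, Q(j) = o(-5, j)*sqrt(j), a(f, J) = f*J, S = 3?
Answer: 15 + 430*I*sqrt(10) ≈ 15.0 + 1359.8*I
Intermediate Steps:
a(f, J) = J*f
Q(j) = j**(3/2) (Q(j) = j*sqrt(j) = j**(3/2))
r(p, Z) = p + 2*Z (r(p, Z) = (Z + p) + Z = p + 2*Z)
U(W) = -10*I*sqrt(10) (U(W) = (-2*5)**(3/2) = (-10)**(3/2) = -10*I*sqrt(10))
-43*U(S) + r(1, 7) = -(-430)*I*sqrt(10) + (1 + 2*7) = 430*I*sqrt(10) + (1 + 14) = 430*I*sqrt(10) + 15 = 15 + 430*I*sqrt(10)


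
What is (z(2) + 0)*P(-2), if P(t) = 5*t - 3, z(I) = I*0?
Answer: 0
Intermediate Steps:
z(I) = 0
P(t) = -3 + 5*t
(z(2) + 0)*P(-2) = (0 + 0)*(-3 + 5*(-2)) = 0*(-3 - 10) = 0*(-13) = 0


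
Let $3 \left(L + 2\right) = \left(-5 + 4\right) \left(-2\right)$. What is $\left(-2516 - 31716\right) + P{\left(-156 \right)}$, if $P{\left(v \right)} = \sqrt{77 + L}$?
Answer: $-34232 + \frac{\sqrt{681}}{3} \approx -34223.0$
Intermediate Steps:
$L = - \frac{4}{3}$ ($L = -2 + \frac{\left(-5 + 4\right) \left(-2\right)}{3} = -2 + \frac{\left(-1\right) \left(-2\right)}{3} = -2 + \frac{1}{3} \cdot 2 = -2 + \frac{2}{3} = - \frac{4}{3} \approx -1.3333$)
$P{\left(v \right)} = \frac{\sqrt{681}}{3}$ ($P{\left(v \right)} = \sqrt{77 - \frac{4}{3}} = \sqrt{\frac{227}{3}} = \frac{\sqrt{681}}{3}$)
$\left(-2516 - 31716\right) + P{\left(-156 \right)} = \left(-2516 - 31716\right) + \frac{\sqrt{681}}{3} = -34232 + \frac{\sqrt{681}}{3}$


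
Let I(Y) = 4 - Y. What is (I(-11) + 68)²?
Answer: 6889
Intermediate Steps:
(I(-11) + 68)² = ((4 - 1*(-11)) + 68)² = ((4 + 11) + 68)² = (15 + 68)² = 83² = 6889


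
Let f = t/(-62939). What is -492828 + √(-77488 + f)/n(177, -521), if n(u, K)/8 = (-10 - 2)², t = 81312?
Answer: -492828 + I*√19184981578801/18126432 ≈ -4.9283e+5 + 0.24164*I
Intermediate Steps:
n(u, K) = 1152 (n(u, K) = 8*(-10 - 2)² = 8*(-12)² = 8*144 = 1152)
f = -81312/62939 (f = 81312/(-62939) = 81312*(-1/62939) = -81312/62939 ≈ -1.2919)
-492828 + √(-77488 + f)/n(177, -521) = -492828 + √(-77488 - 81312/62939)/1152 = -492828 + √(-4877098544/62939)*(1/1152) = -492828 + (4*I*√19184981578801/62939)*(1/1152) = -492828 + I*√19184981578801/18126432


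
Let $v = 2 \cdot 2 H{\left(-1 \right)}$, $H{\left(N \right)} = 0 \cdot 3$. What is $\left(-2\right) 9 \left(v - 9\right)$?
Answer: $162$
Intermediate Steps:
$H{\left(N \right)} = 0$
$v = 0$ ($v = 2 \cdot 2 \cdot 0 = 4 \cdot 0 = 0$)
$\left(-2\right) 9 \left(v - 9\right) = \left(-2\right) 9 \left(0 - 9\right) = \left(-18\right) \left(-9\right) = 162$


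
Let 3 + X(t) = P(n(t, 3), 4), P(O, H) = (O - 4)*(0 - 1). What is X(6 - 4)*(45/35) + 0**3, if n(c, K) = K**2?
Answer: -72/7 ≈ -10.286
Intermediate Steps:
P(O, H) = 4 - O (P(O, H) = (-4 + O)*(-1) = 4 - O)
X(t) = -8 (X(t) = -3 + (4 - 1*3**2) = -3 + (4 - 1*9) = -3 + (4 - 9) = -3 - 5 = -8)
X(6 - 4)*(45/35) + 0**3 = -360/35 + 0**3 = -360/35 + 0 = -8*9/7 + 0 = -72/7 + 0 = -72/7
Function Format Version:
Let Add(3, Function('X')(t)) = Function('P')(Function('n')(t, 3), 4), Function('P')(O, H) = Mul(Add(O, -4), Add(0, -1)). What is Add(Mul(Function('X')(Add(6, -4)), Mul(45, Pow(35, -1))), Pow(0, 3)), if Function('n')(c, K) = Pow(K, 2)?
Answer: Rational(-72, 7) ≈ -10.286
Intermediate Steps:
Function('P')(O, H) = Add(4, Mul(-1, O)) (Function('P')(O, H) = Mul(Add(-4, O), -1) = Add(4, Mul(-1, O)))
Function('X')(t) = -8 (Function('X')(t) = Add(-3, Add(4, Mul(-1, Pow(3, 2)))) = Add(-3, Add(4, Mul(-1, 9))) = Add(-3, Add(4, -9)) = Add(-3, -5) = -8)
Add(Mul(Function('X')(Add(6, -4)), Mul(45, Pow(35, -1))), Pow(0, 3)) = Add(Mul(-8, Mul(45, Pow(35, -1))), Pow(0, 3)) = Add(Mul(-8, Mul(45, Rational(1, 35))), 0) = Add(Mul(-8, Rational(9, 7)), 0) = Add(Rational(-72, 7), 0) = Rational(-72, 7)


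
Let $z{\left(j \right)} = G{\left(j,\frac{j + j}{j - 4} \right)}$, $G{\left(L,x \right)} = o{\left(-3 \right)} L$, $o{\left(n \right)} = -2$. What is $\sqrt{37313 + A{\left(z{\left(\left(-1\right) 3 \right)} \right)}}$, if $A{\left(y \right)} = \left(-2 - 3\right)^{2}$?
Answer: $7 \sqrt{762} \approx 193.23$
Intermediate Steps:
$G{\left(L,x \right)} = - 2 L$
$z{\left(j \right)} = - 2 j$
$A{\left(y \right)} = 25$ ($A{\left(y \right)} = \left(-5\right)^{2} = 25$)
$\sqrt{37313 + A{\left(z{\left(\left(-1\right) 3 \right)} \right)}} = \sqrt{37313 + 25} = \sqrt{37338} = 7 \sqrt{762}$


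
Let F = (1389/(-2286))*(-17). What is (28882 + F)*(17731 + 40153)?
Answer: 637185769610/381 ≈ 1.6724e+9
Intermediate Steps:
F = 7871/762 (F = (1389*(-1/2286))*(-17) = -463/762*(-17) = 7871/762 ≈ 10.329)
(28882 + F)*(17731 + 40153) = (28882 + 7871/762)*(17731 + 40153) = (22015955/762)*57884 = 637185769610/381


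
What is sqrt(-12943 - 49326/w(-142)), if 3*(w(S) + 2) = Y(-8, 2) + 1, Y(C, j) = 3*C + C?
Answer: I*sqrt(12243781)/37 ≈ 94.571*I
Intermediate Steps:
Y(C, j) = 4*C
w(S) = -37/3 (w(S) = -2 + (4*(-8) + 1)/3 = -2 + (-32 + 1)/3 = -2 + (1/3)*(-31) = -2 - 31/3 = -37/3)
sqrt(-12943 - 49326/w(-142)) = sqrt(-12943 - 49326/(-37/3)) = sqrt(-12943 - 49326*(-3/37)) = sqrt(-12943 + 147978/37) = sqrt(-330913/37) = I*sqrt(12243781)/37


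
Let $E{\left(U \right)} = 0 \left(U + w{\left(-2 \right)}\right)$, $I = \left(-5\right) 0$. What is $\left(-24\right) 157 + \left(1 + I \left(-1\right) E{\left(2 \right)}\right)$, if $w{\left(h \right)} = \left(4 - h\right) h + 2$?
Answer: $-3767$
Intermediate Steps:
$w{\left(h \right)} = 2 + h \left(4 - h\right)$ ($w{\left(h \right)} = h \left(4 - h\right) + 2 = 2 + h \left(4 - h\right)$)
$I = 0$
$E{\left(U \right)} = 0$ ($E{\left(U \right)} = 0 \left(U + \left(2 - \left(-2\right)^{2} + 4 \left(-2\right)\right)\right) = 0 \left(U - 10\right) = 0 \left(-10 + U\right) = 0$)
$\left(-24\right) 157 + \left(1 + I \left(-1\right) E{\left(2 \right)}\right) = \left(-24\right) 157 + \left(1 + 0 \left(-1\right) 0\right) = -3768 + \left(1 + 0 \cdot 0\right) = -3768 + \left(1 + 0\right) = -3768 + 1 = -3767$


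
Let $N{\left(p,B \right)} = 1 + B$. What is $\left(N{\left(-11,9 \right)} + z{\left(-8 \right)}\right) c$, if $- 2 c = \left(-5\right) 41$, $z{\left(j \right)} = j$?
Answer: $205$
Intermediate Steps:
$c = \frac{205}{2}$ ($c = - \frac{\left(-5\right) 41}{2} = \left(- \frac{1}{2}\right) \left(-205\right) = \frac{205}{2} \approx 102.5$)
$\left(N{\left(-11,9 \right)} + z{\left(-8 \right)}\right) c = \left(\left(1 + 9\right) - 8\right) \frac{205}{2} = \left(10 - 8\right) \frac{205}{2} = 2 \cdot \frac{205}{2} = 205$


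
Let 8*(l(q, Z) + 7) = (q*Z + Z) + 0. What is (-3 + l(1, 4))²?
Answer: 81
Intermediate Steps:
l(q, Z) = -7 + Z/8 + Z*q/8 (l(q, Z) = -7 + ((q*Z + Z) + 0)/8 = -7 + ((Z*q + Z) + 0)/8 = -7 + ((Z + Z*q) + 0)/8 = -7 + (Z + Z*q)/8 = -7 + (Z/8 + Z*q/8) = -7 + Z/8 + Z*q/8)
(-3 + l(1, 4))² = (-3 + (-7 + (⅛)*4 + (⅛)*4*1))² = (-3 + (-7 + ½ + ½))² = (-3 - 6)² = (-9)² = 81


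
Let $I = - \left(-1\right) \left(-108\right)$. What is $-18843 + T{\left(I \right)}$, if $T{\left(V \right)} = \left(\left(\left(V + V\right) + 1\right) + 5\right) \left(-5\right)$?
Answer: $-17793$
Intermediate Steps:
$I = -108$ ($I = \left(-1\right) 108 = -108$)
$T{\left(V \right)} = -30 - 10 V$ ($T{\left(V \right)} = \left(\left(2 V + 1\right) + 5\right) \left(-5\right) = \left(\left(1 + 2 V\right) + 5\right) \left(-5\right) = \left(6 + 2 V\right) \left(-5\right) = -30 - 10 V$)
$-18843 + T{\left(I \right)} = -18843 - -1050 = -18843 + \left(-30 + 1080\right) = -18843 + 1050 = -17793$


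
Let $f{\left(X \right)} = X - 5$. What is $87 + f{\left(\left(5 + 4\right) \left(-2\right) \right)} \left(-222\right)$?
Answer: $5193$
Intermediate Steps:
$f{\left(X \right)} = -5 + X$
$87 + f{\left(\left(5 + 4\right) \left(-2\right) \right)} \left(-222\right) = 87 + \left(-5 + \left(5 + 4\right) \left(-2\right)\right) \left(-222\right) = 87 + \left(-5 + 9 \left(-2\right)\right) \left(-222\right) = 87 + \left(-5 - 18\right) \left(-222\right) = 87 - -5106 = 87 + 5106 = 5193$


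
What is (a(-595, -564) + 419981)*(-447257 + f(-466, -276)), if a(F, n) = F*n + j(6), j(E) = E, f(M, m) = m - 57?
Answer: -338184233530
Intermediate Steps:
f(M, m) = -57 + m
a(F, n) = 6 + F*n (a(F, n) = F*n + 6 = 6 + F*n)
(a(-595, -564) + 419981)*(-447257 + f(-466, -276)) = ((6 - 595*(-564)) + 419981)*(-447257 + (-57 - 276)) = ((6 + 335580) + 419981)*(-447257 - 333) = (335586 + 419981)*(-447590) = 755567*(-447590) = -338184233530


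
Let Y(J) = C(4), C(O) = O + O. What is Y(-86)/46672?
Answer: 1/5834 ≈ 0.00017141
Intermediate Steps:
C(O) = 2*O
Y(J) = 8 (Y(J) = 2*4 = 8)
Y(-86)/46672 = 8/46672 = 8*(1/46672) = 1/5834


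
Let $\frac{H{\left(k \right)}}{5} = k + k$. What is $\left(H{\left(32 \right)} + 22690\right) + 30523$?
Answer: $53533$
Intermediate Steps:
$H{\left(k \right)} = 10 k$ ($H{\left(k \right)} = 5 \left(k + k\right) = 5 \cdot 2 k = 10 k$)
$\left(H{\left(32 \right)} + 22690\right) + 30523 = \left(10 \cdot 32 + 22690\right) + 30523 = \left(320 + 22690\right) + 30523 = 23010 + 30523 = 53533$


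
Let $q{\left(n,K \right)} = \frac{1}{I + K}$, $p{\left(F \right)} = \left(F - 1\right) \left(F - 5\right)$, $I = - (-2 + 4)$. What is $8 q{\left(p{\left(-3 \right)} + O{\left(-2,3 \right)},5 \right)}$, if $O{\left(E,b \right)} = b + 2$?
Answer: $\frac{8}{3} \approx 2.6667$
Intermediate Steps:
$I = -2$ ($I = \left(-1\right) 2 = -2$)
$p{\left(F \right)} = \left(-1 + F\right) \left(-5 + F\right)$
$O{\left(E,b \right)} = 2 + b$
$q{\left(n,K \right)} = \frac{1}{-2 + K}$
$8 q{\left(p{\left(-3 \right)} + O{\left(-2,3 \right)},5 \right)} = \frac{8}{-2 + 5} = \frac{8}{3}$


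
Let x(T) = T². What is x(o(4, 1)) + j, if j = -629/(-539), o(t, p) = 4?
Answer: 9253/539 ≈ 17.167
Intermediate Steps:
j = 629/539 (j = -629*(-1/539) = 629/539 ≈ 1.1670)
x(o(4, 1)) + j = 4² + 629/539 = 16 + 629/539 = 9253/539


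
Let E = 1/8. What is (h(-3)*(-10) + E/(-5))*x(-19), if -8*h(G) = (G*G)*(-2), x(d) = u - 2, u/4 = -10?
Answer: 18921/20 ≈ 946.05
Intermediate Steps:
E = ⅛ ≈ 0.12500
u = -40 (u = 4*(-10) = -40)
x(d) = -42 (x(d) = -40 - 2 = -42)
h(G) = G²/4 (h(G) = -G*G*(-2)/8 = -G²*(-2)/8 = -(-1)*G²/4 = G²/4)
(h(-3)*(-10) + E/(-5))*x(-19) = (((¼)*(-3)²)*(-10) + (⅛)/(-5))*(-42) = (((¼)*9)*(-10) + (⅛)*(-⅕))*(-42) = ((9/4)*(-10) - 1/40)*(-42) = (-45/2 - 1/40)*(-42) = -901/40*(-42) = 18921/20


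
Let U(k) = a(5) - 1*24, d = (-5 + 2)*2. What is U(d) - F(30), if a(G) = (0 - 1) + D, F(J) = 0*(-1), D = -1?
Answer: -26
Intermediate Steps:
F(J) = 0
a(G) = -2 (a(G) = (0 - 1) - 1 = -1 - 1 = -2)
d = -6 (d = -3*2 = -6)
U(k) = -26 (U(k) = -2 - 1*24 = -2 - 24 = -26)
U(d) - F(30) = -26 - 1*0 = -26 + 0 = -26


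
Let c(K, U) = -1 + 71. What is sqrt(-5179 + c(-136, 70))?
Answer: I*sqrt(5109) ≈ 71.477*I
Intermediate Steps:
c(K, U) = 70
sqrt(-5179 + c(-136, 70)) = sqrt(-5179 + 70) = sqrt(-5109) = I*sqrt(5109)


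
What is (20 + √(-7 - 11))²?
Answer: 382 + 120*I*√2 ≈ 382.0 + 169.71*I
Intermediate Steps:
(20 + √(-7 - 11))² = (20 + √(-18))² = (20 + 3*I*√2)²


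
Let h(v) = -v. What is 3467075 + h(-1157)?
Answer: 3468232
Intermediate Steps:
3467075 + h(-1157) = 3467075 - 1*(-1157) = 3467075 + 1157 = 3468232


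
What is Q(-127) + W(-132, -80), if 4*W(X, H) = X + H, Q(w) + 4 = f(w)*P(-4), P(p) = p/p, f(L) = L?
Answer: -184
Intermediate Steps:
P(p) = 1
Q(w) = -4 + w (Q(w) = -4 + w*1 = -4 + w)
W(X, H) = H/4 + X/4 (W(X, H) = (X + H)/4 = (H + X)/4 = H/4 + X/4)
Q(-127) + W(-132, -80) = (-4 - 127) + ((¼)*(-80) + (¼)*(-132)) = -131 + (-20 - 33) = -131 - 53 = -184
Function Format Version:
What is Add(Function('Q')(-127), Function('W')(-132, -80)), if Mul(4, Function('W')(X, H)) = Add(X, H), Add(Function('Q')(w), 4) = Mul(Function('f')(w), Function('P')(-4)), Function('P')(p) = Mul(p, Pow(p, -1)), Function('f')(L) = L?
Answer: -184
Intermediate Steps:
Function('P')(p) = 1
Function('Q')(w) = Add(-4, w) (Function('Q')(w) = Add(-4, Mul(w, 1)) = Add(-4, w))
Function('W')(X, H) = Add(Mul(Rational(1, 4), H), Mul(Rational(1, 4), X)) (Function('W')(X, H) = Mul(Rational(1, 4), Add(X, H)) = Mul(Rational(1, 4), Add(H, X)) = Add(Mul(Rational(1, 4), H), Mul(Rational(1, 4), X)))
Add(Function('Q')(-127), Function('W')(-132, -80)) = Add(Add(-4, -127), Add(Mul(Rational(1, 4), -80), Mul(Rational(1, 4), -132))) = Add(-131, Add(-20, -33)) = Add(-131, -53) = -184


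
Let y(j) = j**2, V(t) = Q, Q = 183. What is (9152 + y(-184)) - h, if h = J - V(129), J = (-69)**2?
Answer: 38430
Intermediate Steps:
J = 4761
V(t) = 183
h = 4578 (h = 4761 - 1*183 = 4761 - 183 = 4578)
(9152 + y(-184)) - h = (9152 + (-184)**2) - 1*4578 = (9152 + 33856) - 4578 = 43008 - 4578 = 38430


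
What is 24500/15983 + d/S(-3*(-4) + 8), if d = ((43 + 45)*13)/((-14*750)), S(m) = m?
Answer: 640839431/419553750 ≈ 1.5274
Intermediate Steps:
d = -286/2625 (d = (88*13)/(-10500) = 1144*(-1/10500) = -286/2625 ≈ -0.10895)
24500/15983 + d/S(-3*(-4) + 8) = 24500/15983 - 286/(2625*(-3*(-4) + 8)) = 24500*(1/15983) - 286/(2625*(12 + 8)) = 24500/15983 - 286/2625/20 = 24500/15983 - 286/2625*1/20 = 24500/15983 - 143/26250 = 640839431/419553750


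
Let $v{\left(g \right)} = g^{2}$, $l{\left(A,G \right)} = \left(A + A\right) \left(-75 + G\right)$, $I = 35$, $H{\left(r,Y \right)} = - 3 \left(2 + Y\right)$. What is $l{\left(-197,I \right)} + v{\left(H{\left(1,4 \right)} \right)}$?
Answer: $16084$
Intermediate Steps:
$H{\left(r,Y \right)} = -6 - 3 Y$
$l{\left(A,G \right)} = 2 A \left(-75 + G\right)$
$l{\left(-197,I \right)} + v{\left(H{\left(1,4 \right)} \right)} = 2 \left(-197\right) \left(-75 + 35\right) + \left(-6 - 12\right)^{2} = 2 \left(-197\right) \left(-40\right) + \left(-6 - 12\right)^{2} = 15760 + \left(-18\right)^{2} = 15760 + 324 = 16084$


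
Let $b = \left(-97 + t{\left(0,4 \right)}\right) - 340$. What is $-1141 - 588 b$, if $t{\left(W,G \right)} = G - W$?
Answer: $253463$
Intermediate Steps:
$b = -433$ ($b = \left(-97 + \left(4 - 0\right)\right) - 340 = \left(-97 + \left(4 + 0\right)\right) - 340 = \left(-97 + 4\right) - 340 = -93 - 340 = -433$)
$-1141 - 588 b = -1141 - -254604 = -1141 + 254604 = 253463$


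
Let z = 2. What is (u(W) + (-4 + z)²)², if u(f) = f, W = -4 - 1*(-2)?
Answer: 4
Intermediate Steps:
W = -2 (W = -4 + 2 = -2)
(u(W) + (-4 + z)²)² = (-2 + (-4 + 2)²)² = (-2 + (-2)²)² = (-2 + 4)² = 2² = 4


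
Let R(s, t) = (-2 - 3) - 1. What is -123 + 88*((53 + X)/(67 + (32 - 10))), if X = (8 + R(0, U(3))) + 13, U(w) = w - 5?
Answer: -4963/89 ≈ -55.764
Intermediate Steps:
U(w) = -5 + w
R(s, t) = -6 (R(s, t) = -5 - 1 = -6)
X = 15 (X = (8 - 6) + 13 = 2 + 13 = 15)
-123 + 88*((53 + X)/(67 + (32 - 10))) = -123 + 88*((53 + 15)/(67 + (32 - 10))) = -123 + 88*(68/(67 + 22)) = -123 + 88*(68/89) = -123 + 5984/89 = -4963/89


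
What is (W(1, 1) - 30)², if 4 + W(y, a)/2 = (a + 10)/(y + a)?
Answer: 729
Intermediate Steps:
W(y, a) = -8 + 2*(10 + a)/(a + y) (W(y, a) = -8 + 2*((a + 10)/(y + a)) = -8 + 2*((10 + a)/(a + y)) = -8 + 2*(10 + a)/(a + y))
(W(1, 1) - 30)² = (2*(10 - 4*1 - 3*1)/(1 + 1) - 30)² = (2*(10 - 4 - 3)/2 - 30)² = (2*(½)*3 - 30)² = (3 - 30)² = (-27)² = 729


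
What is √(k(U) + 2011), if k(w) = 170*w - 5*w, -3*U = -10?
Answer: √2561 ≈ 50.606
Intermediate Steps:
U = 10/3 (U = -⅓*(-10) = 10/3 ≈ 3.3333)
k(w) = 165*w
√(k(U) + 2011) = √(165*(10/3) + 2011) = √(550 + 2011) = √2561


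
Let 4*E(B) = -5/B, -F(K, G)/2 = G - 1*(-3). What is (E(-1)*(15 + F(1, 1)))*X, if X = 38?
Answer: 665/2 ≈ 332.50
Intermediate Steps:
F(K, G) = -6 - 2*G (F(K, G) = -2*(G - 1*(-3)) = -2*(G + 3) = -2*(3 + G) = -6 - 2*G)
E(B) = -5/(4*B) (E(B) = (-5/B)/4 = -5/(4*B))
(E(-1)*(15 + F(1, 1)))*X = ((-5/4/(-1))*(15 + (-6 - 2*1)))*38 = ((-5/4*(-1))*(15 + (-6 - 2)))*38 = (5*(15 - 8)/4)*38 = ((5/4)*7)*38 = (35/4)*38 = 665/2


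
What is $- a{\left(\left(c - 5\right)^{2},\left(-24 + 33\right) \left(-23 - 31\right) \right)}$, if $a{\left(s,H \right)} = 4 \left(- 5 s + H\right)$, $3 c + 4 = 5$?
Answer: $\frac{21416}{9} \approx 2379.6$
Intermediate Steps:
$c = \frac{1}{3}$ ($c = - \frac{4}{3} + \frac{1}{3} \cdot 5 = - \frac{4}{3} + \frac{5}{3} = \frac{1}{3} \approx 0.33333$)
$a{\left(s,H \right)} = - 20 s + 4 H$ ($a{\left(s,H \right)} = 4 \left(H - 5 s\right) = - 20 s + 4 H$)
$- a{\left(\left(c - 5\right)^{2},\left(-24 + 33\right) \left(-23 - 31\right) \right)} = - (- 20 \left(\frac{1}{3} - 5\right)^{2} + 4 \left(-24 + 33\right) \left(-23 - 31\right)) = - (- 20 \left(- \frac{14}{3}\right)^{2} + 4 \cdot 9 \left(-54\right)) = - (\left(-20\right) \frac{196}{9} + 4 \left(-486\right)) = - (- \frac{3920}{9} - 1944) = \left(-1\right) \left(- \frac{21416}{9}\right) = \frac{21416}{9}$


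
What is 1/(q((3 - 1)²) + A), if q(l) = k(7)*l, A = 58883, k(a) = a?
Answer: 1/58911 ≈ 1.6975e-5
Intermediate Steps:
q(l) = 7*l
1/(q((3 - 1)²) + A) = 1/(7*(3 - 1)² + 58883) = 1/(7*2² + 58883) = 1/(7*4 + 58883) = 1/(28 + 58883) = 1/58911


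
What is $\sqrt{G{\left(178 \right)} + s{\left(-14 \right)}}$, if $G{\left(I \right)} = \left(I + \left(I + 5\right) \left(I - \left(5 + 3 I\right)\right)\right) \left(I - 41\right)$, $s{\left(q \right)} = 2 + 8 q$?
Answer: $i \sqrt{9026355} \approx 3004.4 i$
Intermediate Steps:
$G{\left(I \right)} = \left(-41 + I\right) \left(I + \left(-5 - 2 I\right) \left(5 + I\right)\right)$ ($G{\left(I \right)} = \left(I + \left(5 + I\right) \left(-5 - 2 I\right)\right) \left(-41 + I\right) = \left(I + \left(-5 - 2 I\right) \left(5 + I\right)\right) \left(-41 + I\right) = \left(-41 + I\right) \left(I + \left(-5 - 2 I\right) \left(5 + I\right)\right)$)
$\sqrt{G{\left(178 \right)} + s{\left(-14 \right)}} = \sqrt{\left(1025 - 2 \cdot 178^{3} + 68 \cdot 178^{2} + 549 \cdot 178\right) + \left(2 + 8 \left(-14\right)\right)} = \sqrt{\left(1025 - 11279504 + 68 \cdot 31684 + 97722\right) + \left(2 - 112\right)} = \sqrt{\left(1025 - 11279504 + 2154512 + 97722\right) - 110} = \sqrt{-9026245 - 110} = \sqrt{-9026355} = i \sqrt{9026355}$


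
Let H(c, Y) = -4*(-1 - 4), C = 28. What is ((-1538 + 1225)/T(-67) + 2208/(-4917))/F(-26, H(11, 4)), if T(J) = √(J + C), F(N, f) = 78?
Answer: -368/63921 + 313*I*√39/3042 ≈ -0.0057571 + 0.64257*I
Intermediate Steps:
H(c, Y) = 20 (H(c, Y) = -4*(-5) = 20)
T(J) = √(28 + J) (T(J) = √(J + 28) = √(28 + J))
((-1538 + 1225)/T(-67) + 2208/(-4917))/F(-26, H(11, 4)) = ((-1538 + 1225)/(√(28 - 67)) + 2208/(-4917))/78 = (-313*(-I*√39/39) + 2208*(-1/4917))*(1/78) = (-313*(-I*√39/39) - 736/1639)*(1/78) = (-(-313)*I*√39/39 - 736/1639)*(1/78) = (313*I*√39/39 - 736/1639)*(1/78) = (-736/1639 + 313*I*√39/39)*(1/78) = -368/63921 + 313*I*√39/3042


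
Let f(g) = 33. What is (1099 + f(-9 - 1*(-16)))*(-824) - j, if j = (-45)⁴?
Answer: -5033393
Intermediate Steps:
j = 4100625
(1099 + f(-9 - 1*(-16)))*(-824) - j = (1099 + 33)*(-824) - 1*4100625 = 1132*(-824) - 4100625 = -932768 - 4100625 = -5033393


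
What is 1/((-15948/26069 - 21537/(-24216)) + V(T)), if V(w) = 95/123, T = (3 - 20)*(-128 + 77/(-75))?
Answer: 25882763064/27176054645 ≈ 0.95241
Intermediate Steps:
T = 164509/75 (T = -17*(-128 + 77*(-1/75)) = -17*(-128 - 77/75) = -17*(-9677/75) = 164509/75 ≈ 2193.5)
V(w) = 95/123 (V(w) = 95*(1/123) = 95/123)
1/((-15948/26069 - 21537/(-24216)) + V(T)) = 1/((-15948/26069 - 21537/(-24216)) + 95/123) = 1/((-15948*1/26069 - 21537*(-1/24216)) + 95/123) = 1/((-15948/26069 + 7179/8072) + 95/123) = 1/(58417095/210428968 + 95/123) = 1/(27176054645/25882763064) = 25882763064/27176054645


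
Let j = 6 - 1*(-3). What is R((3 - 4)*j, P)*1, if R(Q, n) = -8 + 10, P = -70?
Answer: 2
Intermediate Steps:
j = 9 (j = 6 + 3 = 9)
R(Q, n) = 2
R((3 - 4)*j, P)*1 = 2*1 = 2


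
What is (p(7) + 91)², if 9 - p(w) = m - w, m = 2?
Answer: 11025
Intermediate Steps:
p(w) = 7 + w (p(w) = 9 - (2 - w) = 9 + (-2 + w) = 7 + w)
(p(7) + 91)² = ((7 + 7) + 91)² = (14 + 91)² = 105² = 11025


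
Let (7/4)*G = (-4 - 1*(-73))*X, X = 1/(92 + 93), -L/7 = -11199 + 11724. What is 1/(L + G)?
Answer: -1295/4758849 ≈ -0.00027212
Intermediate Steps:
L = -3675 (L = -7*(-11199 + 11724) = -7*525 = -3675)
X = 1/185 ≈ 0.0054054
G = 276/1295 (G = 4*((-4 - 1*(-73))*(1/185))/7 = 4*((-4 + 73)*(1/185))/7 = 4*(69*(1/185))/7 = (4/7)*(69/185) = 276/1295 ≈ 0.21313)
1/(L + G) = 1/(-3675 + 276/1295) = 1/(-4758849/1295) = -1295/4758849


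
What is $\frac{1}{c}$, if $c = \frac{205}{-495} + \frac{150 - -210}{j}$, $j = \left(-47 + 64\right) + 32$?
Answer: $\frac{4851}{33631} \approx 0.14424$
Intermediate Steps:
$j = 49$ ($j = 17 + 32 = 49$)
$c = \frac{33631}{4851}$ ($c = \frac{205}{-495} + \frac{150 - -210}{49} = 205 \left(- \frac{1}{495}\right) + \left(150 + 210\right) \frac{1}{49} = - \frac{41}{99} + 360 \cdot \frac{1}{49} = - \frac{41}{99} + \frac{360}{49} = \frac{33631}{4851} \approx 6.9328$)
$\frac{1}{c} = \frac{1}{\frac{33631}{4851}} = \frac{4851}{33631}$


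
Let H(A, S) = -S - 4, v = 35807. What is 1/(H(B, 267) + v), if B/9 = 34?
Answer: 1/35536 ≈ 2.8140e-5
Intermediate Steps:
B = 306 (B = 9*34 = 306)
H(A, S) = -4 - S
1/(H(B, 267) + v) = 1/((-4 - 1*267) + 35807) = 1/((-4 - 267) + 35807) = 1/(-271 + 35807) = 1/35536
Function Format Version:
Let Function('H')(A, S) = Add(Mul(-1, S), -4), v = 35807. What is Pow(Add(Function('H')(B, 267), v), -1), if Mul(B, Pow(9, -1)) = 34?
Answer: Rational(1, 35536) ≈ 2.8140e-5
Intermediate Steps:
B = 306 (B = Mul(9, 34) = 306)
Function('H')(A, S) = Add(-4, Mul(-1, S))
Pow(Add(Function('H')(B, 267), v), -1) = Pow(Add(Add(-4, Mul(-1, 267)), 35807), -1) = Pow(Add(Add(-4, -267), 35807), -1) = Pow(Add(-271, 35807), -1) = Pow(35536, -1) = Rational(1, 35536)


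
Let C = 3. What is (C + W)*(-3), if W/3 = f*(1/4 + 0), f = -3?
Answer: -9/4 ≈ -2.2500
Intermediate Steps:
W = -9/4 (W = 3*(-3*(1/4 + 0)) = 3*(-3*(¼ + 0)) = 3*(-3*¼) = 3*(-¾) = -9/4 ≈ -2.2500)
(C + W)*(-3) = (3 - 9/4)*(-3) = (¾)*(-3) = -9/4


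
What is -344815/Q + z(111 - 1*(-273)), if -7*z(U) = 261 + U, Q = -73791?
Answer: -45181490/516537 ≈ -87.470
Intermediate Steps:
z(U) = -261/7 - U/7 (z(U) = -(261 + U)/7 = -261/7 - U/7)
-344815/Q + z(111 - 1*(-273)) = -344815/(-73791) + (-261/7 - (111 - 1*(-273))/7) = -344815*(-1/73791) + (-261/7 - (111 + 273)/7) = 344815/73791 + (-261/7 - ⅐*384) = 344815/73791 + (-261/7 - 384/7) = 344815/73791 - 645/7 = -45181490/516537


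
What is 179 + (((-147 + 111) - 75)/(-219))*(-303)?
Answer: 1856/73 ≈ 25.425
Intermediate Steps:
179 + (((-147 + 111) - 75)/(-219))*(-303) = 179 + ((-36 - 75)*(-1/219))*(-303) = 179 - 111*(-1/219)*(-303) = 179 + (37/73)*(-303) = 179 - 11211/73 = 1856/73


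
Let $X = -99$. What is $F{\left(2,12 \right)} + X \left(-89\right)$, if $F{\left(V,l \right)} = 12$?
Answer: $8823$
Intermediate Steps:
$F{\left(2,12 \right)} + X \left(-89\right) = 12 - -8811 = 12 + 8811 = 8823$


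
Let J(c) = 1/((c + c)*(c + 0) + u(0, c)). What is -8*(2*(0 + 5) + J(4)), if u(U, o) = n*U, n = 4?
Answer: -321/4 ≈ -80.250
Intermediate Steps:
u(U, o) = 4*U
J(c) = 1/(2*c²) (J(c) = 1/((c + c)*(c + 0) + 4*0) = 1/((2*c)*c + 0) = 1/(2*c² + 0) = 1/(2*c²))
-8*(2*(0 + 5) + J(4)) = -8*(2*(0 + 5) + (½)/4²) = -8*(2*5 + (½)*(1/16)) = -8*(10 + 1/32) = -8*321/32 = -321/4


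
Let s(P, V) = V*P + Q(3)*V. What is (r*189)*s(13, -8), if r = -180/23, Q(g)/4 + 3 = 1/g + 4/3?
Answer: 90720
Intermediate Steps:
Q(g) = -20/3 + 4/g (Q(g) = -12 + 4*(1/g + 4/3) = -12 + 4*(4/3 + 1/g) = -12 + (16/3 + 4/g) = -20/3 + 4/g)
r = -180/23 (r = -180*1/23 = -180/23 ≈ -7.8261)
s(P, V) = -16*V/3 + P*V (s(P, V) = V*P + (-20/3 + 4/3)*V = P*V + (-20/3 + 4*(⅓))*V = P*V + (-20/3 + 4/3)*V = P*V - 16*V/3 = -16*V/3 + P*V)
(r*189)*s(13, -8) = (-180/23*189)*((⅓)*(-8)*(-16 + 3*13)) = -11340*(-8)*(-16 + 39)/23 = -11340*(-8)*23/23 = -34020/23*(-184/3) = 90720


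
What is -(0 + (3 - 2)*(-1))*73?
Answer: 73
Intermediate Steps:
-(0 + (3 - 2)*(-1))*73 = -(0 + 1*(-1))*73 = -(0 - 1)*73 = -1*(-1)*73 = 1*73 = 73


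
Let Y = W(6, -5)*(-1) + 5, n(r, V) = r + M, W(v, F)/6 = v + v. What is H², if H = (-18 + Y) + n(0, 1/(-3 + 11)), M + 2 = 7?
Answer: 6400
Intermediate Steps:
M = 5 (M = -2 + 7 = 5)
W(v, F) = 12*v (W(v, F) = 6*(v + v) = 6*(2*v) = 12*v)
n(r, V) = 5 + r (n(r, V) = r + 5 = 5 + r)
Y = -67 (Y = (12*6)*(-1) + 5 = 72*(-1) + 5 = -72 + 5 = -67)
H = -80 (H = (-18 - 67) + (5 + 0) = -85 + 5 = -80)
H² = (-80)² = 6400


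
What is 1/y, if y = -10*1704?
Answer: -1/17040 ≈ -5.8685e-5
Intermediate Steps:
y = -17040
1/y = 1/(-17040) = -1/17040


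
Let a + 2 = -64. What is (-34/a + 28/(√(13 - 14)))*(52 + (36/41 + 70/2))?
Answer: 20417/451 - 100884*I/41 ≈ 45.271 - 2460.6*I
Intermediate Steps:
a = -66 (a = -2 - 64 = -66)
(-34/a + 28/(√(13 - 14)))*(52 + (36/41 + 70/2)) = (-34/(-66) + 28/(√(13 - 14)))*(52 + (36/41 + 70/2)) = (-34*(-1/66) + 28/(√(-1)))*(52 + (36*(1/41) + 70*(½))) = (17/33 + 28/I)*(52 + (36/41 + 35)) = (17/33 + 28*(-I))*(52 + 1471/41) = (17/33 - 28*I)*(3603/41) = 20417/451 - 100884*I/41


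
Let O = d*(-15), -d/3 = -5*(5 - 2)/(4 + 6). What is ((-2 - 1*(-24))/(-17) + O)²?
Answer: 5470921/1156 ≈ 4732.6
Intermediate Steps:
d = 9/2 (d = -(-15)/((4 + 6)/(5 - 2)) = -(-15)/(10/3) = -(-15)/(10*(⅓)) = -(-15)/10/3 = -(-15)*3/10 = -3*(-3/2) = 9/2 ≈ 4.5000)
O = -135/2 (O = (9/2)*(-15) = -135/2 ≈ -67.500)
((-2 - 1*(-24))/(-17) + O)² = ((-2 - 1*(-24))/(-17) - 135/2)² = ((-2 + 24)*(-1/17) - 135/2)² = (22*(-1/17) - 135/2)² = (-22/17 - 135/2)² = (-2339/34)² = 5470921/1156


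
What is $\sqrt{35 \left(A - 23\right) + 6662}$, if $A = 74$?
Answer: $\sqrt{8447} \approx 91.908$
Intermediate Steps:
$\sqrt{35 \left(A - 23\right) + 6662} = \sqrt{35 \left(74 - 23\right) + 6662} = \sqrt{35 \cdot 51 + 6662} = \sqrt{1785 + 6662} = \sqrt{8447}$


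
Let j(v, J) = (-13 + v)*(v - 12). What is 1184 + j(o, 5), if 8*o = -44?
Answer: 6031/4 ≈ 1507.8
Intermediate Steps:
o = -11/2 (o = (⅛)*(-44) = -11/2 ≈ -5.5000)
j(v, J) = (-13 + v)*(-12 + v)
1184 + j(o, 5) = 1184 + (156 + (-11/2)² - 25*(-11/2)) = 1184 + (156 + 121/4 + 275/2) = 1184 + 1295/4 = 6031/4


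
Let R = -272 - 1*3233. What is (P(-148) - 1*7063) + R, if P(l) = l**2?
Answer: 11336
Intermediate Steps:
R = -3505 (R = -272 - 3233 = -3505)
(P(-148) - 1*7063) + R = ((-148)**2 - 1*7063) - 3505 = (21904 - 7063) - 3505 = 14841 - 3505 = 11336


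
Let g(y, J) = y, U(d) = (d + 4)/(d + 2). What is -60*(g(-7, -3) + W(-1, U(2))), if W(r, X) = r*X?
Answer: 510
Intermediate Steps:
U(d) = (4 + d)/(2 + d)
W(r, X) = X*r
-60*(g(-7, -3) + W(-1, U(2))) = -60*(-7 + ((4 + 2)/(2 + 2))*(-1)) = -60*(-7 + (6/4)*(-1)) = -60*(-7 + ((1/4)*6)*(-1)) = -60*(-7 + (3/2)*(-1)) = -60*(-7 - 3/2) = -60*(-17/2) = 510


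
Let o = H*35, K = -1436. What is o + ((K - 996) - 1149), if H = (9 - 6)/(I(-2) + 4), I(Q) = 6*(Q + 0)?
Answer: -28753/8 ≈ -3594.1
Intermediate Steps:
I(Q) = 6*Q
H = -3/8 (H = (9 - 6)/(6*(-2) + 4) = 3/(-12 + 4) = 3/(-8) = 3*(-1/8) = -3/8 ≈ -0.37500)
o = -105/8 (o = -3/8*35 = -105/8 ≈ -13.125)
o + ((K - 996) - 1149) = -105/8 + ((-1436 - 996) - 1149) = -105/8 + (-2432 - 1149) = -105/8 - 3581 = -28753/8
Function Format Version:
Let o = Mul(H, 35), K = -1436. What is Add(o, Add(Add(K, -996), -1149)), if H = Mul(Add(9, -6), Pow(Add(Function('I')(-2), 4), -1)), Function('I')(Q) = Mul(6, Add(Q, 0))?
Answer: Rational(-28753, 8) ≈ -3594.1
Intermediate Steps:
Function('I')(Q) = Mul(6, Q)
H = Rational(-3, 8) (H = Mul(Add(9, -6), Pow(Add(Mul(6, -2), 4), -1)) = Mul(3, Pow(Add(-12, 4), -1)) = Mul(3, Pow(-8, -1)) = Mul(3, Rational(-1, 8)) = Rational(-3, 8) ≈ -0.37500)
o = Rational(-105, 8) (o = Mul(Rational(-3, 8), 35) = Rational(-105, 8) ≈ -13.125)
Add(o, Add(Add(K, -996), -1149)) = Add(Rational(-105, 8), Add(Add(-1436, -996), -1149)) = Add(Rational(-105, 8), Add(-2432, -1149)) = Add(Rational(-105, 8), -3581) = Rational(-28753, 8)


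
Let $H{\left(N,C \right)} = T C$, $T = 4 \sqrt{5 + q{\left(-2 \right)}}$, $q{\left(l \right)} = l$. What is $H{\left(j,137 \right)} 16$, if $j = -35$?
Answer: $8768 \sqrt{3} \approx 15187.0$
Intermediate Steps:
$T = 4 \sqrt{3}$ ($T = 4 \sqrt{5 - 2} = 4 \sqrt{3} \approx 6.9282$)
$H{\left(N,C \right)} = 4 C \sqrt{3}$ ($H{\left(N,C \right)} = 4 \sqrt{3} C = 4 C \sqrt{3}$)
$H{\left(j,137 \right)} 16 = 4 \cdot 137 \sqrt{3} \cdot 16 = 548 \sqrt{3} \cdot 16 = 8768 \sqrt{3}$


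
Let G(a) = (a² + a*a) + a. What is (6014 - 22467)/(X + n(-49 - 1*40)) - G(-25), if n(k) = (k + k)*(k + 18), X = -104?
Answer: -15370603/12534 ≈ -1226.3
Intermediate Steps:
G(a) = a + 2*a² (G(a) = (a² + a²) + a = 2*a² + a = a + 2*a²)
n(k) = 2*k*(18 + k) (n(k) = (2*k)*(18 + k) = 2*k*(18 + k))
(6014 - 22467)/(X + n(-49 - 1*40)) - G(-25) = (6014 - 22467)/(-104 + 2*(-49 - 1*40)*(18 + (-49 - 1*40))) - (-25)*(1 + 2*(-25)) = -16453/(-104 + 2*(-49 - 40)*(18 + (-49 - 40))) - (-25)*(1 - 50) = -16453/(-104 + 2*(-89)*(18 - 89)) - (-25)*(-49) = -16453/(-104 + 2*(-89)*(-71)) - 1*1225 = -16453/(-104 + 12638) - 1225 = -16453/12534 - 1225 = -15370603/12534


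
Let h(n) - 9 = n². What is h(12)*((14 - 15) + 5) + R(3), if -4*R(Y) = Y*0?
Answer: 612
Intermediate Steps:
h(n) = 9 + n²
R(Y) = 0 (R(Y) = -Y*0/4 = -¼*0 = 0)
h(12)*((14 - 15) + 5) + R(3) = (9 + 12²)*((14 - 15) + 5) + 0 = (9 + 144)*(-1 + 5) + 0 = 153*4 + 0 = 612 + 0 = 612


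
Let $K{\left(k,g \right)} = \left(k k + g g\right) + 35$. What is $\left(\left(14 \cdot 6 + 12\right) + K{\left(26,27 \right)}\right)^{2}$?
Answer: $2359296$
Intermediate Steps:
$K{\left(k,g \right)} = 35 + g^{2} + k^{2}$ ($K{\left(k,g \right)} = \left(k^{2} + g^{2}\right) + 35 = \left(g^{2} + k^{2}\right) + 35 = 35 + g^{2} + k^{2}$)
$\left(\left(14 \cdot 6 + 12\right) + K{\left(26,27 \right)}\right)^{2} = \left(\left(14 \cdot 6 + 12\right) + \left(35 + 27^{2} + 26^{2}\right)\right)^{2} = \left(\left(84 + 12\right) + \left(35 + 729 + 676\right)\right)^{2} = \left(96 + 1440\right)^{2} = 1536^{2} = 2359296$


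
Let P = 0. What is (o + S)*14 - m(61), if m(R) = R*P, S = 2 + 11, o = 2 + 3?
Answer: 252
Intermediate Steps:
o = 5
S = 13
m(R) = 0 (m(R) = R*0 = 0)
(o + S)*14 - m(61) = (5 + 13)*14 - 1*0 = 18*14 + 0 = 252 + 0 = 252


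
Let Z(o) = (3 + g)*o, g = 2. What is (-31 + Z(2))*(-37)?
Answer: 777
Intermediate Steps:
Z(o) = 5*o (Z(o) = (3 + 2)*o = 5*o)
(-31 + Z(2))*(-37) = (-31 + 5*2)*(-37) = (-31 + 10)*(-37) = -21*(-37) = 777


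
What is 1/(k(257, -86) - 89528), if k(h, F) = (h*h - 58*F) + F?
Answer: -1/18577 ≈ -5.3830e-5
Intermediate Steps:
k(h, F) = h**2 - 57*F (k(h, F) = (h**2 - 58*F) + F = h**2 - 57*F)
1/(k(257, -86) - 89528) = 1/((257**2 - 57*(-86)) - 89528) = 1/((66049 + 4902) - 89528) = 1/(70951 - 89528) = 1/(-18577) = -1/18577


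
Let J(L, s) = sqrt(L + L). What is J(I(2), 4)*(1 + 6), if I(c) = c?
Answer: 14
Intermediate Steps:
J(L, s) = sqrt(2)*sqrt(L) (J(L, s) = sqrt(2*L) = sqrt(2)*sqrt(L))
J(I(2), 4)*(1 + 6) = (sqrt(2)*sqrt(2))*(1 + 6) = 2*7 = 14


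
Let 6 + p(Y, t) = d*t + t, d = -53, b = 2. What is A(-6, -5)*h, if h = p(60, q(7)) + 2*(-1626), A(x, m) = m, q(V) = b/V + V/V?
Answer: 116370/7 ≈ 16624.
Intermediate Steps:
q(V) = 1 + 2/V (q(V) = 2/V + V/V = 2/V + 1 = 1 + 2/V)
p(Y, t) = -6 - 52*t (p(Y, t) = -6 + (-53*t + t) = -6 - 52*t)
h = -23274/7 (h = (-6 - 52*(2 + 7)/7) + 2*(-1626) = (-6 - 52*9/7) - 3252 = (-6 - 468/7) - 3252 = -510/7 - 3252 = -23274/7 ≈ -3324.9)
A(-6, -5)*h = -5*(-23274/7) = 116370/7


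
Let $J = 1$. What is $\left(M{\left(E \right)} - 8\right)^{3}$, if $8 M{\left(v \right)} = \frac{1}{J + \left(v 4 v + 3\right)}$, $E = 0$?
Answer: $- \frac{16581375}{32768} \approx -506.02$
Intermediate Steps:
$M{\left(v \right)} = \frac{1}{8 \left(4 + 4 v^{2}\right)}$ ($M{\left(v \right)} = \frac{1}{8 \left(1 + \left(v 4 v + 3\right)\right)} = \frac{1}{8 \left(1 + \left(4 v^{2} + 3\right)\right)} = \frac{1}{8 \left(1 + \left(3 + 4 v^{2}\right)\right)} = \frac{1}{8 \left(4 + 4 v^{2}\right)}$)
$\left(M{\left(E \right)} - 8\right)^{3} = \left(\frac{1}{32 \left(1 + 0^{2}\right)} - 8\right)^{3} = \left(\frac{1}{32 \left(1 + 0\right)} - 8\right)^{3} = \left(\frac{1}{32 \cdot 1} - 8\right)^{3} = \left(\frac{1}{32} \cdot 1 - 8\right)^{3} = \left(\frac{1}{32} - 8\right)^{3} = \left(- \frac{255}{32}\right)^{3} = - \frac{16581375}{32768}$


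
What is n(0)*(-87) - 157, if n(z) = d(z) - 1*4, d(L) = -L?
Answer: 191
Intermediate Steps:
n(z) = -4 - z (n(z) = -z - 1*4 = -z - 4 = -4 - z)
n(0)*(-87) - 157 = (-4 - 1*0)*(-87) - 157 = (-4 + 0)*(-87) - 157 = -4*(-87) - 157 = 348 - 157 = 191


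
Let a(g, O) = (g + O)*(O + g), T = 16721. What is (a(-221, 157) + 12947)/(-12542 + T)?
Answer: 5681/1393 ≈ 4.0782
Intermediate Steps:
a(g, O) = (O + g)² (a(g, O) = (O + g)*(O + g) = (O + g)²)
(a(-221, 157) + 12947)/(-12542 + T) = ((157 - 221)² + 12947)/(-12542 + 16721) = ((-64)² + 12947)/4179 = (4096 + 12947)*(1/4179) = 17043*(1/4179) = 5681/1393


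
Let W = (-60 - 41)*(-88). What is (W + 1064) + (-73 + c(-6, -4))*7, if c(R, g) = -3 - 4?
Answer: 9392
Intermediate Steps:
W = 8888 (W = -101*(-88) = 8888)
c(R, g) = -7
(W + 1064) + (-73 + c(-6, -4))*7 = (8888 + 1064) + (-73 - 7)*7 = 9952 - 80*7 = 9952 - 560 = 9392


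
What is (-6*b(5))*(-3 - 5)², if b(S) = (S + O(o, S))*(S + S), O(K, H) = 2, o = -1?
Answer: -26880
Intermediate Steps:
b(S) = 2*S*(2 + S) (b(S) = (S + 2)*(S + S) = (2 + S)*(2*S) = 2*S*(2 + S))
(-6*b(5))*(-3 - 5)² = (-12*5*(2 + 5))*(-3 - 5)² = -12*5*7*(-8)² = -6*70*64 = -420*64 = -26880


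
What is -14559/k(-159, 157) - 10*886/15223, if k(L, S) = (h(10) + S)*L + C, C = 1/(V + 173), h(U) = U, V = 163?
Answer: -4578973268/135816667961 ≈ -0.033714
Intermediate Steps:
C = 1/336 (C = 1/(163 + 173) = 1/336 ≈ 0.0029762)
k(L, S) = 1/336 + L*(10 + S) (k(L, S) = (10 + S)*L + 1/336 = L*(10 + S) + 1/336 = 1/336 + L*(10 + S))
-14559/k(-159, 157) - 10*886/15223 = -14559/(1/336 + 10*(-159) - 159*157) - 10*886/15223 = -14559/(1/336 - 1590 - 24963) - 8860*1/15223 = -14559/(-8921807/336) - 8860/15223 = -14559*(-336/8921807) - 8860/15223 = 4891824/8921807 - 8860/15223 = -4578973268/135816667961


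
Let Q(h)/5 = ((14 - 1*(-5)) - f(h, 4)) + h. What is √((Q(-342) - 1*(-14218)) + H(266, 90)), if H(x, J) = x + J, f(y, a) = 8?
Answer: √12919 ≈ 113.66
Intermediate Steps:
H(x, J) = J + x
Q(h) = 55 + 5*h (Q(h) = 5*(((14 - 1*(-5)) - 1*8) + h) = 5*(((14 + 5) - 8) + h) = 5*((19 - 8) + h) = 5*(11 + h) = 55 + 5*h)
√((Q(-342) - 1*(-14218)) + H(266, 90)) = √(((55 + 5*(-342)) - 1*(-14218)) + (90 + 266)) = √(((55 - 1710) + 14218) + 356) = √((-1655 + 14218) + 356) = √(12563 + 356) = √12919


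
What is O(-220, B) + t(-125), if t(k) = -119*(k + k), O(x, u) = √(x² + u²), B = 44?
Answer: 29750 + 44*√26 ≈ 29974.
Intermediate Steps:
O(x, u) = √(u² + x²)
t(k) = -238*k
O(-220, B) + t(-125) = √(44² + (-220)²) - 238*(-125) = √(1936 + 48400) + 29750 = √50336 + 29750 = 44*√26 + 29750 = 29750 + 44*√26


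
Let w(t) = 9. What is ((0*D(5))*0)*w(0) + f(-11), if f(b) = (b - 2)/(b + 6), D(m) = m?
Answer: 13/5 ≈ 2.6000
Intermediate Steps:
f(b) = (-2 + b)/(6 + b)
((0*D(5))*0)*w(0) + f(-11) = ((0*5)*0)*9 + (-2 - 11)/(6 - 11) = (0*0)*9 - 13/(-5) = 0*9 - ⅕*(-13) = 0 + 13/5 = 13/5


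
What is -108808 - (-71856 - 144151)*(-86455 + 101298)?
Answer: 3206083093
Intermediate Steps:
-108808 - (-71856 - 144151)*(-86455 + 101298) = -108808 - (-216007)*14843 = -108808 - 1*(-3206191901) = -108808 + 3206191901 = 3206083093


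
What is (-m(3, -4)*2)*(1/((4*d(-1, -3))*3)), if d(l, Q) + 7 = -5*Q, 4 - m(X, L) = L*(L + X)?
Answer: 0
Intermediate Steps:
m(X, L) = 4 - L*(L + X)
d(l, Q) = -7 - 5*Q
(-m(3, -4)*2)*(1/((4*d(-1, -3))*3)) = (-(4 - 1*(-4)² - 1*(-4)*3)*2)*(1/((4*(-7 - 5*(-3)))*3)) = (-(4 - 1*16 + 12)*2)*(1/((4*(-7 + 15))*3)) = (-(4 - 16 + 12)*2)*(1/((4*8)*3)) = (-1*0*2)*(1/(32*3)) = (0*2)*(1/96) = 0*(1*(1/96)) = 0*(1/96) = 0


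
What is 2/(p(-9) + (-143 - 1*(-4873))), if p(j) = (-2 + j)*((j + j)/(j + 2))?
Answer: 7/16456 ≈ 0.00042538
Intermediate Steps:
p(j) = 2*j*(-2 + j)/(2 + j) (p(j) = (-2 + j)*((2*j)/(2 + j)) = (-2 + j)*(2*j/(2 + j)) = 2*j*(-2 + j)/(2 + j))
2/(p(-9) + (-143 - 1*(-4873))) = 2/(2*(-9)*(-2 - 9)/(2 - 9) + (-143 - 1*(-4873))) = 2/(2*(-9)*(-11)/(-7) + (-143 + 4873)) = 2/(2*(-9)*(-⅐)*(-11) + 4730) = 2/(-198/7 + 4730) = 2/(32912/7) = 2*(7/32912) = 7/16456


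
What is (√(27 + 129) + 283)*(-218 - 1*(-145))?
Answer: -20659 - 146*√39 ≈ -21571.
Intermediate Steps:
(√(27 + 129) + 283)*(-218 - 1*(-145)) = (√156 + 283)*(-218 + 145) = (2*√39 + 283)*(-73) = (283 + 2*√39)*(-73) = -20659 - 146*√39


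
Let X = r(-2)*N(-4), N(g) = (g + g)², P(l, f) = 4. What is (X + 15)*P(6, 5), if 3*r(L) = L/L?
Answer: 436/3 ≈ 145.33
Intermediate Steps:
N(g) = 4*g² (N(g) = (2*g)² = 4*g²)
r(L) = ⅓ (r(L) = (L/L)/3 = (⅓)*1 = ⅓)
X = 64/3 (X = (4*(-4)²)/3 = (4*16)/3 = (⅓)*64 = 64/3 ≈ 21.333)
(X + 15)*P(6, 5) = (64/3 + 15)*4 = (109/3)*4 = 436/3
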